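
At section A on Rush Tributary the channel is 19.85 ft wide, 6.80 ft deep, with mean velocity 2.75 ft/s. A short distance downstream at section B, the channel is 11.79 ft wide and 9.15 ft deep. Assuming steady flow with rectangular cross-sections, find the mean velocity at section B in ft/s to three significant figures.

Q = A₁V₁ = (19.85×6.80) × 2.75 = 371.2 ft³/s
A₂ = 11.79 × 9.15 = 107.9 ft²
V₂ = Q/A₂ = 371.2/107.9 = 3.441 ft/s

3.44 ft/s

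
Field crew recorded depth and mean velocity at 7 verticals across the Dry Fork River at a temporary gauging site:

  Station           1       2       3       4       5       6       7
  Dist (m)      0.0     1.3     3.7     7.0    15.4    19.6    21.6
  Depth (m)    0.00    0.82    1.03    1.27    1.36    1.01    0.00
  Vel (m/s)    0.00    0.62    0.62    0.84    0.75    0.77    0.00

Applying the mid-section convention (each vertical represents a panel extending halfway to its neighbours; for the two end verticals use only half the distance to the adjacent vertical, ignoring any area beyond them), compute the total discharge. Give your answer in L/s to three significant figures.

17800 L/s

w_2 = (3.7 − 0.0)/2 = 1.85 m; q_2 = 0.62 × 0.82 × 1.85 = 0.9405 m³/s
w_3 = (7.0 − 1.3)/2 = 2.85 m; q_3 = 0.62 × 1.03 × 2.85 = 1.820 m³/s
w_4 = (15.4 − 3.7)/2 = 5.85 m; q_4 = 0.84 × 1.27 × 5.85 = 6.241 m³/s
w_5 = (19.6 − 7.0)/2 = 6.3 m; q_5 = 0.75 × 1.36 × 6.3 = 6.426 m³/s
w_6 = (21.6 − 15.4)/2 = 3.1 m; q_6 = 0.77 × 1.01 × 3.1 = 2.411 m³/s
Stations 1, 7 contribute zero (depth or velocity is 0).
Q = Σ qᵢ = 17.84 m³/s
= 17.84 × 1000 = 17840 L/s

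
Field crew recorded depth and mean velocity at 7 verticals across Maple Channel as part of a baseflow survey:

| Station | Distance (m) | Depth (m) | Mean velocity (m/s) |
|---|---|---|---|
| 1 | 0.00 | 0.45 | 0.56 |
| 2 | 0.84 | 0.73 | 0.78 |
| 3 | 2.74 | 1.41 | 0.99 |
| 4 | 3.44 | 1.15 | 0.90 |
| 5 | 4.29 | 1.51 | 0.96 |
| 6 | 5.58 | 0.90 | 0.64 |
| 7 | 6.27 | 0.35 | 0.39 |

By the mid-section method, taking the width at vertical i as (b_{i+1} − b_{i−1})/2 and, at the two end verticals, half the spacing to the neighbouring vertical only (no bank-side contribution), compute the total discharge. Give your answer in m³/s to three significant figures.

5.67 m³/s

w_1 = (0.84 − 0.00)/2 = 0.42 m; q_1 = 0.56 × 0.45 × 0.42 = 0.1058 m³/s
w_2 = (2.74 − 0.00)/2 = 1.37 m; q_2 = 0.78 × 0.73 × 1.37 = 0.7801 m³/s
w_3 = (3.44 − 0.84)/2 = 1.3 m; q_3 = 0.99 × 1.41 × 1.3 = 1.815 m³/s
w_4 = (4.29 − 2.74)/2 = 0.775 m; q_4 = 0.90 × 1.15 × 0.775 = 0.8021 m³/s
w_5 = (5.58 − 3.44)/2 = 1.07 m; q_5 = 0.96 × 1.51 × 1.07 = 1.551 m³/s
w_6 = (6.27 − 4.29)/2 = 0.99 m; q_6 = 0.64 × 0.90 × 0.99 = 0.5702 m³/s
w_7 = (6.27 − 5.58)/2 = 0.345 m; q_7 = 0.39 × 0.35 × 0.345 = 0.04709 m³/s
Q = Σ qᵢ = 5.671 m³/s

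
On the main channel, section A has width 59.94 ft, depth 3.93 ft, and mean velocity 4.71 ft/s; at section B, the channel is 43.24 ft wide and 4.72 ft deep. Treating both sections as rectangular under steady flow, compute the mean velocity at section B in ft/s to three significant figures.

Q = A₁V₁ = (59.94×3.93) × 4.71 = 1110 ft³/s
A₂ = 43.24 × 4.72 = 204.1 ft²
V₂ = Q/A₂ = 1110/204.1 = 5.436 ft/s

5.44 ft/s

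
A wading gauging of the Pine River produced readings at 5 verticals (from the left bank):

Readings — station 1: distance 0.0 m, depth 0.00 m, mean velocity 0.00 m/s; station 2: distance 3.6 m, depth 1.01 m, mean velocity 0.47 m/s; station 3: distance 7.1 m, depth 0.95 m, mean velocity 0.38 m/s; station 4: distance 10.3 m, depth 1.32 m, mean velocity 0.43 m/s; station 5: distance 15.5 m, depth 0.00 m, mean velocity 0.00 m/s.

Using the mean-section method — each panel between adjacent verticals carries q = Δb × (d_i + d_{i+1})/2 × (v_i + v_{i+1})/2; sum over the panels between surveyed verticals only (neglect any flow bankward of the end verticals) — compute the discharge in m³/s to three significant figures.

4.09 m³/s

Panel 1-2: Δb = 3.6 m, d̄ = (0.00+1.01)/2 = 0.505, v̄ = (0.00+0.47)/2 = 0.235 → q = 3.6×0.505×0.235 = 0.4272 m³/s
Panel 2-3: Δb = 3.5 m, d̄ = (1.01+0.95)/2 = 0.98, v̄ = (0.47+0.38)/2 = 0.425 → q = 3.5×0.98×0.425 = 1.458 m³/s
Panel 3-4: Δb = 3.2 m, d̄ = (0.95+1.32)/2 = 1.135, v̄ = (0.38+0.43)/2 = 0.405 → q = 3.2×1.135×0.405 = 1.471 m³/s
Panel 4-5: Δb = 5.2 m, d̄ = (1.32+0.00)/2 = 0.66, v̄ = (0.43+0.00)/2 = 0.215 → q = 5.2×0.66×0.215 = 0.7379 m³/s
Q = Σ q = 4.094 m³/s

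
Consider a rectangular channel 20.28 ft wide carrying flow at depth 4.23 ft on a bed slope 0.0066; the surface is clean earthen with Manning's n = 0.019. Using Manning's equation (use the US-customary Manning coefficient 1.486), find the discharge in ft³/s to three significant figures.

A = b·y = 20.28 × 4.23 = 85.78 ft²
P = b + 2y = 20.28 + 2×4.23 = 28.74 ft
R = A/P = 85.78/28.74 = 2.985 ft
Q = (1.486/n)·A·R^(2/3)·S^(1/2) = (1.486/0.019) × 85.78 × 2.985^(2/3) × 0.0066^(1/2) = 1130 ft³/s

1130 ft³/s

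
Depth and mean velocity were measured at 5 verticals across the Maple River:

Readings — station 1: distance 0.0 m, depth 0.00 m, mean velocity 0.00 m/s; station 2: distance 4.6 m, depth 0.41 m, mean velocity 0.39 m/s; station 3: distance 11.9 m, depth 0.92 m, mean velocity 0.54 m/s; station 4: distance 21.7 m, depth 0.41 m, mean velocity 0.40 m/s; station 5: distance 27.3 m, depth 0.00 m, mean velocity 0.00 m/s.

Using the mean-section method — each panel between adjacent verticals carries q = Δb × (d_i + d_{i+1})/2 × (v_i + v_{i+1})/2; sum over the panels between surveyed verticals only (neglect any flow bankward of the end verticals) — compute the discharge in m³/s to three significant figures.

5.73 m³/s

Panel 1-2: Δb = 4.6 m, d̄ = (0.00+0.41)/2 = 0.205, v̄ = (0.00+0.39)/2 = 0.195 → q = 4.6×0.205×0.195 = 0.1839 m³/s
Panel 2-3: Δb = 7.3 m, d̄ = (0.41+0.92)/2 = 0.665, v̄ = (0.39+0.54)/2 = 0.465 → q = 7.3×0.665×0.465 = 2.257 m³/s
Panel 3-4: Δb = 9.8 m, d̄ = (0.92+0.41)/2 = 0.665, v̄ = (0.54+0.40)/2 = 0.47 → q = 9.8×0.665×0.47 = 3.063 m³/s
Panel 4-5: Δb = 5.6 m, d̄ = (0.41+0.00)/2 = 0.205, v̄ = (0.40+0.00)/2 = 0.2 → q = 5.6×0.205×0.2 = 0.2296 m³/s
Q = Σ q = 5.734 m³/s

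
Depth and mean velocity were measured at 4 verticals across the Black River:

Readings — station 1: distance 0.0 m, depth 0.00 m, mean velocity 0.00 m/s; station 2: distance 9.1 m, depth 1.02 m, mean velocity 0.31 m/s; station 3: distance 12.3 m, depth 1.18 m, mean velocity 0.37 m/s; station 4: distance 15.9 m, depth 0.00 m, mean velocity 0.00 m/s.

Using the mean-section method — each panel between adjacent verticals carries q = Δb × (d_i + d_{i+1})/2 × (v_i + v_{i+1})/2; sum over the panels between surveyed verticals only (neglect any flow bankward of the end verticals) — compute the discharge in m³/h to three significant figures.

8310 m³/h

Panel 1-2: Δb = 9.1 m, d̄ = (0.00+1.02)/2 = 0.51, v̄ = (0.00+0.31)/2 = 0.155 → q = 9.1×0.51×0.155 = 0.7194 m³/s
Panel 2-3: Δb = 3.2 m, d̄ = (1.02+1.18)/2 = 1.1, v̄ = (0.31+0.37)/2 = 0.34 → q = 3.2×1.1×0.34 = 1.197 m³/s
Panel 3-4: Δb = 3.6 m, d̄ = (1.18+0.00)/2 = 0.59, v̄ = (0.37+0.00)/2 = 0.185 → q = 3.6×0.59×0.185 = 0.3929 m³/s
Q = Σ q = 2.309 m³/s
= 2.309 × 3600 = 8313 m³/h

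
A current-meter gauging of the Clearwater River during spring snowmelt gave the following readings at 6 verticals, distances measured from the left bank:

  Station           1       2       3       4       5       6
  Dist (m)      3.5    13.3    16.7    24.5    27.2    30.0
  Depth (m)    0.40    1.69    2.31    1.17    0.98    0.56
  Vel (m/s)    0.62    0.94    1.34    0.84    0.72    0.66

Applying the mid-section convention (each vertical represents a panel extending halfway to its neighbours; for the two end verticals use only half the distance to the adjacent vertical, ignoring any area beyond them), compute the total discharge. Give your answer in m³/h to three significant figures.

132000 m³/h

w_1 = (13.3 − 3.5)/2 = 4.9 m; q_1 = 0.62 × 0.40 × 4.9 = 1.215 m³/s
w_2 = (16.7 − 3.5)/2 = 6.6 m; q_2 = 0.94 × 1.69 × 6.6 = 10.48 m³/s
w_3 = (24.5 − 13.3)/2 = 5.6 m; q_3 = 1.34 × 2.31 × 5.6 = 17.33 m³/s
w_4 = (27.2 − 16.7)/2 = 5.25 m; q_4 = 0.84 × 1.17 × 5.25 = 5.160 m³/s
w_5 = (30.0 − 24.5)/2 = 2.75 m; q_5 = 0.72 × 0.98 × 2.75 = 1.940 m³/s
w_6 = (30.0 − 27.2)/2 = 1.4 m; q_6 = 0.66 × 0.56 × 1.4 = 0.5174 m³/s
Q = Σ qᵢ = 36.65 m³/s
= 36.65 × 3600 = 131900 m³/h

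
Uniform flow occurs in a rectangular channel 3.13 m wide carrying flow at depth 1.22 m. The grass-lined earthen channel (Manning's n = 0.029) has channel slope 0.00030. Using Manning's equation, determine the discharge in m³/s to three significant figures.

1.77 m³/s

A = b·y = 3.13 × 1.22 = 3.819 m²
P = b + 2y = 3.13 + 2×1.22 = 5.570 m
R = A/P = 3.819/5.570 = 0.6856 m
Q = (1/n)·A·R^(2/3)·S^(1/2) = (1/0.029) × 3.819 × 0.6856^(2/3) × 0.00030^(1/2) = 1.773 m³/s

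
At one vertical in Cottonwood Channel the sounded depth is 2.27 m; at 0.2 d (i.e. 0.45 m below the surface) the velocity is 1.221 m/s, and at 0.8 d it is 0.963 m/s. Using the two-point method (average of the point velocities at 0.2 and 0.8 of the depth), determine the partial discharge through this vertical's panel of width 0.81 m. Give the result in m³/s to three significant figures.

v̄ = (1.221 + 0.963) / 2 = 1.092 m/s
q = v̄ × d × w = 1.092 × 2.27 × 0.81 = 2.008 m³/s

2.01 m³/s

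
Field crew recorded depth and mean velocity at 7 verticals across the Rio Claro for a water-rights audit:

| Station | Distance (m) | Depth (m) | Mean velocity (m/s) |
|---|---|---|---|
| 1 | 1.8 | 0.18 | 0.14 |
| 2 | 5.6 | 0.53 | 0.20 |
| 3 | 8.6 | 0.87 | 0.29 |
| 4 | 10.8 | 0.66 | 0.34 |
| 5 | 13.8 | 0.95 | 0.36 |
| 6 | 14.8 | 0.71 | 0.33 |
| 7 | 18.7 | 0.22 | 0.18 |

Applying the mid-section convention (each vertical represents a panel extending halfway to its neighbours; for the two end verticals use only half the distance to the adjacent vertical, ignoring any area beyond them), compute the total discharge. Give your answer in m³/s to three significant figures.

w_1 = (5.6 − 1.8)/2 = 1.9 m; q_1 = 0.14 × 0.18 × 1.9 = 0.04788 m³/s
w_2 = (8.6 − 1.8)/2 = 3.4 m; q_2 = 0.20 × 0.53 × 3.4 = 0.3604 m³/s
w_3 = (10.8 − 5.6)/2 = 2.6 m; q_3 = 0.29 × 0.87 × 2.6 = 0.6560 m³/s
w_4 = (13.8 − 8.6)/2 = 2.6 m; q_4 = 0.34 × 0.66 × 2.6 = 0.5834 m³/s
w_5 = (14.8 − 10.8)/2 = 2 m; q_5 = 0.36 × 0.95 × 2 = 0.6840 m³/s
w_6 = (18.7 − 13.8)/2 = 2.45 m; q_6 = 0.33 × 0.71 × 2.45 = 0.5740 m³/s
w_7 = (18.7 − 14.8)/2 = 1.95 m; q_7 = 0.18 × 0.22 × 1.95 = 0.07722 m³/s
Q = Σ qᵢ = 2.983 m³/s

2.98 m³/s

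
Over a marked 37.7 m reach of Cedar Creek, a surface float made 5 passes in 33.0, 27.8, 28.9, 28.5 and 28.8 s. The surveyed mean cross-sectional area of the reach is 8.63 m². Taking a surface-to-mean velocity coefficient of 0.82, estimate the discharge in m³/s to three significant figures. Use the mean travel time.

9.07 m³/s

t̄ = (33.0 + 27.8 + 28.9 + 28.5 + 28.8) / 5 = 29.4 s
v_surface = L / t̄ = 37.7 / 29.4 = 1.282 m/s
v_mean = 0.82 × 1.282 = 1.051 m/s
Q = A × v_mean = 8.63 × 1.051 = 9.074 m³/s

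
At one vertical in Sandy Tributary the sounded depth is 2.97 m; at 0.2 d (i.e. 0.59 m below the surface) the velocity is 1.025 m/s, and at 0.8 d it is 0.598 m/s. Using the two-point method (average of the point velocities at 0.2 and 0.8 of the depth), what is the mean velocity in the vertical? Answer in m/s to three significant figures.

v̄ = (1.025 + 0.598) / 2 = 0.8115 m/s

0.812 m/s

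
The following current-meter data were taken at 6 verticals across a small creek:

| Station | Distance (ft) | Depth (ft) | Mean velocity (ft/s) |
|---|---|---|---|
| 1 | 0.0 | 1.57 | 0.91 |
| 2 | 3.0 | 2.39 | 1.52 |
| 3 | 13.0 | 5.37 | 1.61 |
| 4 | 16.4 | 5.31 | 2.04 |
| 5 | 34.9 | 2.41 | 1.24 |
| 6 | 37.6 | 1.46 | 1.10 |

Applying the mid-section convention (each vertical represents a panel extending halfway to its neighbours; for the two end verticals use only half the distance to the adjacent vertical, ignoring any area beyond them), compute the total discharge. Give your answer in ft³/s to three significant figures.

w_1 = (3.0 − 0.0)/2 = 1.5 ft; q_1 = 0.91 × 1.57 × 1.5 = 2.143 ft³/s
w_2 = (13.0 − 0.0)/2 = 6.5 ft; q_2 = 1.52 × 2.39 × 6.5 = 23.61 ft³/s
w_3 = (16.4 − 3.0)/2 = 6.7 ft; q_3 = 1.61 × 5.37 × 6.7 = 57.93 ft³/s
w_4 = (34.9 − 13.0)/2 = 10.95 ft; q_4 = 2.04 × 5.31 × 10.95 = 118.6 ft³/s
w_5 = (37.6 − 16.4)/2 = 10.6 ft; q_5 = 1.24 × 2.41 × 10.6 = 31.68 ft³/s
w_6 = (37.6 − 34.9)/2 = 1.35 ft; q_6 = 1.10 × 1.46 × 1.35 = 2.168 ft³/s
Q = Σ qᵢ = 236.1 ft³/s

236 ft³/s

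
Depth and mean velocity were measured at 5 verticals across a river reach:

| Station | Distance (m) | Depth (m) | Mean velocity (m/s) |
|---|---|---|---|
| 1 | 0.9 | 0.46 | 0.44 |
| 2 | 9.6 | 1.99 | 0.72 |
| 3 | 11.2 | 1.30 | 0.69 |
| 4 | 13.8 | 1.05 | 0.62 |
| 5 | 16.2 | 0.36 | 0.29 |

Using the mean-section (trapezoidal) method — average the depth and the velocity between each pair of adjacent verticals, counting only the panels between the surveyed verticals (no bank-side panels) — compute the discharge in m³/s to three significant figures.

10.8 m³/s

Panel 1-2: Δb = 8.7 m, d̄ = (0.46+1.99)/2 = 1.225, v̄ = (0.44+0.72)/2 = 0.58 → q = 8.7×1.225×0.58 = 6.181 m³/s
Panel 2-3: Δb = 1.6 m, d̄ = (1.99+1.30)/2 = 1.645, v̄ = (0.72+0.69)/2 = 0.705 → q = 1.6×1.645×0.705 = 1.856 m³/s
Panel 3-4: Δb = 2.6 m, d̄ = (1.30+1.05)/2 = 1.175, v̄ = (0.69+0.62)/2 = 0.655 → q = 2.6×1.175×0.655 = 2.001 m³/s
Panel 4-5: Δb = 2.4 m, d̄ = (1.05+0.36)/2 = 0.705, v̄ = (0.62+0.29)/2 = 0.455 → q = 2.4×0.705×0.455 = 0.7699 m³/s
Q = Σ q = 10.81 m³/s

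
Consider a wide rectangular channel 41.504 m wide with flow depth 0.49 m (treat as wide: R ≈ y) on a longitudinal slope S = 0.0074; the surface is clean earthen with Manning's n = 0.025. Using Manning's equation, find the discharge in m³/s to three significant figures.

A = b·y = 41.504 × 0.49 = 20.34 m²
Wide channel: R ≈ y = 0.49 m
Q = (1/n)·A·R^(2/3)·S^(1/2) = (1/0.025) × 20.34 × 0.4900^(2/3) × 0.0074^(1/2) = 43.49 m³/s

43.5 m³/s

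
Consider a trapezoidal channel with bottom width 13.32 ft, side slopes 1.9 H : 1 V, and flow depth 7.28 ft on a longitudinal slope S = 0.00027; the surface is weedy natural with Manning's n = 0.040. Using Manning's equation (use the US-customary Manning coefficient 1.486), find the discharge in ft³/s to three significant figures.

A = (b + z·y)·y = (13.32 + 1.9×7.28)×7.28 = 197.7 ft²
P = b + 2y√(1+z²) = 13.32 + 2×7.28×√(1+1.9²) = 44.58 ft
R = A/P = 197.7/44.58 = 4.434 ft
Q = (1.486/n)·A·R^(2/3)·S^(1/2) = (1.486/0.040) × 197.7 × 4.434^(2/3) × 0.00027^(1/2) = 325.7 ft³/s

326 ft³/s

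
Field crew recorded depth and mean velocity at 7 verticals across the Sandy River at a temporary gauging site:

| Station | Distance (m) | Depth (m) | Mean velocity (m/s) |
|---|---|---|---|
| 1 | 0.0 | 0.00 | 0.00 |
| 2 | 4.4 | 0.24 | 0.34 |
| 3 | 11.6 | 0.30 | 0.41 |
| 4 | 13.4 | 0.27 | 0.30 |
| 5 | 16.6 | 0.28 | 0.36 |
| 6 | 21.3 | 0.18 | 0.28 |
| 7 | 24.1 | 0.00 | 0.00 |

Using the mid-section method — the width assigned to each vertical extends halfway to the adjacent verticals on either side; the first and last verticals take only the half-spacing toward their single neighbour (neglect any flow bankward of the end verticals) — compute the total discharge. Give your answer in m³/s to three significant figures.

w_2 = (11.6 − 0.0)/2 = 5.8 m; q_2 = 0.34 × 0.24 × 5.8 = 0.4733 m³/s
w_3 = (13.4 − 4.4)/2 = 4.5 m; q_3 = 0.41 × 0.30 × 4.5 = 0.5535 m³/s
w_4 = (16.6 − 11.6)/2 = 2.5 m; q_4 = 0.30 × 0.27 × 2.5 = 0.2025 m³/s
w_5 = (21.3 − 13.4)/2 = 3.95 m; q_5 = 0.36 × 0.28 × 3.95 = 0.3982 m³/s
w_6 = (24.1 − 16.6)/2 = 3.75 m; q_6 = 0.28 × 0.18 × 3.75 = 0.1890 m³/s
Stations 1, 7 contribute zero (depth or velocity is 0).
Q = Σ qᵢ = 1.816 m³/s

1.82 m³/s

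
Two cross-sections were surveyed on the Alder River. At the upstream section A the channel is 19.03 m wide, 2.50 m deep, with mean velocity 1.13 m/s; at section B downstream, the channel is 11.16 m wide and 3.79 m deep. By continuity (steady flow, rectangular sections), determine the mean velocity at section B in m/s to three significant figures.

1.27 m/s

Q = A₁V₁ = (19.03×2.50) × 1.13 = 53.76 m³/s
A₂ = 11.16 × 3.79 = 42.30 m²
V₂ = Q/A₂ = 53.76/42.30 = 1.271 m/s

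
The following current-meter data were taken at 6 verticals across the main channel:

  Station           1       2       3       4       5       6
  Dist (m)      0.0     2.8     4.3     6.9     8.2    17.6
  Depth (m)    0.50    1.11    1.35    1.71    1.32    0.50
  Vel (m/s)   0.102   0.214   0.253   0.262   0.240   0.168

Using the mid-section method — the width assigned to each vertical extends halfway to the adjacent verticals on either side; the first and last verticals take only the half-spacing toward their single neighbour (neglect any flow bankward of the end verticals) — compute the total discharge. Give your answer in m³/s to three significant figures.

4.25 m³/s

w_1 = (2.8 − 0.0)/2 = 1.4 m; q_1 = 0.102 × 0.50 × 1.4 = 0.07140 m³/s
w_2 = (4.3 − 0.0)/2 = 2.15 m; q_2 = 0.214 × 1.11 × 2.15 = 0.5107 m³/s
w_3 = (6.9 − 2.8)/2 = 2.05 m; q_3 = 0.253 × 1.35 × 2.05 = 0.7002 m³/s
w_4 = (8.2 − 4.3)/2 = 1.95 m; q_4 = 0.262 × 1.71 × 1.95 = 0.8736 m³/s
w_5 = (17.6 − 6.9)/2 = 5.35 m; q_5 = 0.240 × 1.32 × 5.35 = 1.695 m³/s
w_6 = (17.6 − 8.2)/2 = 4.7 m; q_6 = 0.168 × 0.50 × 4.7 = 0.3948 m³/s
Q = Σ qᵢ = 4.246 m³/s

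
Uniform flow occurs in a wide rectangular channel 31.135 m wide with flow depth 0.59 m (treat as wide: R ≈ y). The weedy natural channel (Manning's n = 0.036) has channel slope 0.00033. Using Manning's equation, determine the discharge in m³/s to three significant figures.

6.52 m³/s

A = b·y = 31.135 × 0.59 = 18.37 m²
Wide channel: R ≈ y = 0.59 m
Q = (1/n)·A·R^(2/3)·S^(1/2) = (1/0.036) × 18.37 × 0.5900^(2/3) × 0.00033^(1/2) = 6.521 m³/s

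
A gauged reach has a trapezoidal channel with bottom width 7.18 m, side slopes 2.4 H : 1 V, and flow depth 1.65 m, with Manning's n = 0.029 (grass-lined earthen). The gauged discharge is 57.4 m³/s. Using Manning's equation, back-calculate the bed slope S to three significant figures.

0.00668

A = (b + z·y)·y = (7.18 + 2.4×1.65)×1.65 = 18.38 m²
P = b + 2y√(1+z²) = 7.18 + 2×1.65×√(1+2.4²) = 15.76 m
R = A/P = 18.38/15.76 = 1.166 m
S = (Q·n / (1·A·R^(2/3)))² = (57.4×0.029 / (1×18.38×1.108))² = 0.006680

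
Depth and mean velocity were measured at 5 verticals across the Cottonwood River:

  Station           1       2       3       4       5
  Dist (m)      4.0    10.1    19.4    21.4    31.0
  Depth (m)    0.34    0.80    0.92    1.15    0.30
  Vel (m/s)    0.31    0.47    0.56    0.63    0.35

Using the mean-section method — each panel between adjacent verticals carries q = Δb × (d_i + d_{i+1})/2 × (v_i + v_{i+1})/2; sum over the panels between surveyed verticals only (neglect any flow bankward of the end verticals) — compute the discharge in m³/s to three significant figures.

Panel 1-2: Δb = 6.1 m, d̄ = (0.34+0.80)/2 = 0.57, v̄ = (0.31+0.47)/2 = 0.39 → q = 6.1×0.57×0.39 = 1.356 m³/s
Panel 2-3: Δb = 9.3 m, d̄ = (0.80+0.92)/2 = 0.86, v̄ = (0.47+0.56)/2 = 0.515 → q = 9.3×0.86×0.515 = 4.119 m³/s
Panel 3-4: Δb = 2 m, d̄ = (0.92+1.15)/2 = 1.035, v̄ = (0.56+0.63)/2 = 0.595 → q = 2×1.035×0.595 = 1.232 m³/s
Panel 4-5: Δb = 9.6 m, d̄ = (1.15+0.30)/2 = 0.725, v̄ = (0.63+0.35)/2 = 0.49 → q = 9.6×0.725×0.49 = 3.410 m³/s
Q = Σ q = 10.12 m³/s

10.1 m³/s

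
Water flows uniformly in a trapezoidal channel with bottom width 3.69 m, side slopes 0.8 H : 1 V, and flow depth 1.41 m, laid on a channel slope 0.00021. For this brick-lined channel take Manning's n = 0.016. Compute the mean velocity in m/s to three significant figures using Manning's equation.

0.863 m/s

A = (b + z·y)·y = (3.69 + 0.8×1.41)×1.41 = 6.793 m²
P = b + 2y√(1+z²) = 3.69 + 2×1.41×√(1+0.8²) = 7.301 m
R = A/P = 6.793/7.301 = 0.9304 m
Q = (1/n)·A·R^(2/3)·S^(1/2) = (1/0.016) × 6.793 × 0.9304^(2/3) × 0.00021^(1/2) = 5.864 m³/s
V = Q/A = 5.864/6.793 = 0.8632 m/s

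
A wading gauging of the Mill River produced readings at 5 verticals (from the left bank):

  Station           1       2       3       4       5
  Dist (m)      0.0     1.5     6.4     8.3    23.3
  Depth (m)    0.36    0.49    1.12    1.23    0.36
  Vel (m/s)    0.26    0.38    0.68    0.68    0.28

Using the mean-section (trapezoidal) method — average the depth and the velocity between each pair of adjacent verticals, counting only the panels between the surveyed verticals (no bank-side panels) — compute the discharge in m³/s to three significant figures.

9.54 m³/s

Panel 1-2: Δb = 1.5 m, d̄ = (0.36+0.49)/2 = 0.425, v̄ = (0.26+0.38)/2 = 0.32 → q = 1.5×0.425×0.32 = 0.2040 m³/s
Panel 2-3: Δb = 4.9 m, d̄ = (0.49+1.12)/2 = 0.805, v̄ = (0.38+0.68)/2 = 0.53 → q = 4.9×0.805×0.53 = 2.091 m³/s
Panel 3-4: Δb = 1.9 m, d̄ = (1.12+1.23)/2 = 1.175, v̄ = (0.68+0.68)/2 = 0.68 → q = 1.9×1.175×0.68 = 1.518 m³/s
Panel 4-5: Δb = 15 m, d̄ = (1.23+0.36)/2 = 0.795, v̄ = (0.68+0.28)/2 = 0.48 → q = 15×0.795×0.48 = 5.724 m³/s
Q = Σ q = 9.537 m³/s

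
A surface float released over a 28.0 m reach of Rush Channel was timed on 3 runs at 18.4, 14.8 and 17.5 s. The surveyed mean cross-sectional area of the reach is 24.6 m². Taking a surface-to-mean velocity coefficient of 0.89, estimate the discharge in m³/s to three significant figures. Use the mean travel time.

t̄ = (18.4 + 14.8 + 17.5) / 3 = 16.9 s
v_surface = L / t̄ = 28.0 / 16.9 = 1.657 m/s
v_mean = 0.89 × 1.657 = 1.475 m/s
Q = A × v_mean = 24.6 × 1.475 = 36.27 m³/s

36.3 m³/s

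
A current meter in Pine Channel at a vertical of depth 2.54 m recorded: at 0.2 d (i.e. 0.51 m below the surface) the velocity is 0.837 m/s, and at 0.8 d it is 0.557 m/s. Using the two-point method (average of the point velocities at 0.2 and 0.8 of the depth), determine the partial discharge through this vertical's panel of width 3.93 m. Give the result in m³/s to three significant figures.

v̄ = (0.837 + 0.557) / 2 = 0.6970 m/s
q = v̄ × d × w = 0.6970 × 2.54 × 3.93 = 6.958 m³/s

6.96 m³/s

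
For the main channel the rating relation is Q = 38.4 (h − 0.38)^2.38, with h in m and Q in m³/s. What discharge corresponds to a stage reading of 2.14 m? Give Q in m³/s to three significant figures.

Q = 38.4 × (2.14 − 0.38)^2.38 = 38.4 × 1.76^2.38 = 147.5 m³/s

147 m³/s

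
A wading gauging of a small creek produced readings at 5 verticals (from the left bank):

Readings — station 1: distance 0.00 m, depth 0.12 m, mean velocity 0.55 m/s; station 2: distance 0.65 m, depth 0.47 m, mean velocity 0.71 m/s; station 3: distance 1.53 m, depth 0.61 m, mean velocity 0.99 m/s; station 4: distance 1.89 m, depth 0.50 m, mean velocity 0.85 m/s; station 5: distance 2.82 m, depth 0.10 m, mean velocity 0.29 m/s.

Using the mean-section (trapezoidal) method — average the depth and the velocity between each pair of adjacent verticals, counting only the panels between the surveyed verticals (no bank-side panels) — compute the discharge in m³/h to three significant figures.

Panel 1-2: Δb = 0.65 m, d̄ = (0.12+0.47)/2 = 0.295, v̄ = (0.55+0.71)/2 = 0.63 → q = 0.65×0.295×0.63 = 0.1208 m³/s
Panel 2-3: Δb = 0.88 m, d̄ = (0.47+0.61)/2 = 0.54, v̄ = (0.71+0.99)/2 = 0.85 → q = 0.88×0.54×0.85 = 0.4039 m³/s
Panel 3-4: Δb = 0.36 m, d̄ = (0.61+0.50)/2 = 0.555, v̄ = (0.99+0.85)/2 = 0.92 → q = 0.36×0.555×0.92 = 0.1838 m³/s
Panel 4-5: Δb = 0.93 m, d̄ = (0.50+0.10)/2 = 0.3, v̄ = (0.85+0.29)/2 = 0.57 → q = 0.93×0.3×0.57 = 0.1590 m³/s
Q = Σ q = 0.8676 m³/s
= 0.8676 × 3600 = 3123 m³/h

3120 m³/h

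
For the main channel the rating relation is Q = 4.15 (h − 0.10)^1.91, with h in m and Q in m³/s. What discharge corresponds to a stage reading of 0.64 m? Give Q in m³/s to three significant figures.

1.28 m³/s

Q = 4.15 × (0.64 − 0.10)^1.91 = 4.15 × 0.54^1.91 = 1.279 m³/s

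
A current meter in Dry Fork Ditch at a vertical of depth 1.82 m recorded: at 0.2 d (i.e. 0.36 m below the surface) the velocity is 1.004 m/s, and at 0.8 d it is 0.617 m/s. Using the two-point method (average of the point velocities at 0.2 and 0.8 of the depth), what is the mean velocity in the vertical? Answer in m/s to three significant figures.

v̄ = (1.004 + 0.617) / 2 = 0.8105 m/s

0.811 m/s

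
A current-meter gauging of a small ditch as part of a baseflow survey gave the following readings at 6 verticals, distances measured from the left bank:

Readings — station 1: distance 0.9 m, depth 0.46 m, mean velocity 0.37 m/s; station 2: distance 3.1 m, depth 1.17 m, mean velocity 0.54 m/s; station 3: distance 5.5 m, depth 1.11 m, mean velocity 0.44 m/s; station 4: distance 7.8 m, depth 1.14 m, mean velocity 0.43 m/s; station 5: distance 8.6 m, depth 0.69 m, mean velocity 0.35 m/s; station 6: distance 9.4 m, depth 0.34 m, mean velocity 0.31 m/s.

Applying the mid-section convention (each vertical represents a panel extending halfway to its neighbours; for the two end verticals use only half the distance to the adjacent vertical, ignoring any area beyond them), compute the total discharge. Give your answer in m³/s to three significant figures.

3.78 m³/s

w_1 = (3.1 − 0.9)/2 = 1.1 m; q_1 = 0.37 × 0.46 × 1.1 = 0.1872 m³/s
w_2 = (5.5 − 0.9)/2 = 2.3 m; q_2 = 0.54 × 1.17 × 2.3 = 1.453 m³/s
w_3 = (7.8 − 3.1)/2 = 2.35 m; q_3 = 0.44 × 1.11 × 2.35 = 1.148 m³/s
w_4 = (8.6 − 5.5)/2 = 1.55 m; q_4 = 0.43 × 1.14 × 1.55 = 0.7598 m³/s
w_5 = (9.4 − 7.8)/2 = 0.8 m; q_5 = 0.35 × 0.69 × 0.8 = 0.1932 m³/s
w_6 = (9.4 − 8.6)/2 = 0.4 m; q_6 = 0.31 × 0.34 × 0.4 = 0.04216 m³/s
Q = Σ qᵢ = 3.783 m³/s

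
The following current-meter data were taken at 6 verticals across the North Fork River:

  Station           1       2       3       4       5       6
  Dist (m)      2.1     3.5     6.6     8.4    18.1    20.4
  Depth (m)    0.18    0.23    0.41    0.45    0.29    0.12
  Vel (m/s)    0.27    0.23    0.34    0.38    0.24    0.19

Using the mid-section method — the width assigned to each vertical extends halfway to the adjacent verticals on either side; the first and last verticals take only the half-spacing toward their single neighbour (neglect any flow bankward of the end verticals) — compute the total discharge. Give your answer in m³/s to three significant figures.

w_1 = (3.5 − 2.1)/2 = 0.7 m; q_1 = 0.27 × 0.18 × 0.7 = 0.03402 m³/s
w_2 = (6.6 − 2.1)/2 = 2.25 m; q_2 = 0.23 × 0.23 × 2.25 = 0.1190 m³/s
w_3 = (8.4 − 3.5)/2 = 2.45 m; q_3 = 0.34 × 0.41 × 2.45 = 0.3415 m³/s
w_4 = (18.1 − 6.6)/2 = 5.75 m; q_4 = 0.38 × 0.45 × 5.75 = 0.9833 m³/s
w_5 = (20.4 − 8.4)/2 = 6 m; q_5 = 0.24 × 0.29 × 6 = 0.4176 m³/s
w_6 = (20.4 − 18.1)/2 = 1.15 m; q_6 = 0.19 × 0.12 × 1.15 = 0.02622 m³/s
Q = Σ qᵢ = 1.922 m³/s

1.92 m³/s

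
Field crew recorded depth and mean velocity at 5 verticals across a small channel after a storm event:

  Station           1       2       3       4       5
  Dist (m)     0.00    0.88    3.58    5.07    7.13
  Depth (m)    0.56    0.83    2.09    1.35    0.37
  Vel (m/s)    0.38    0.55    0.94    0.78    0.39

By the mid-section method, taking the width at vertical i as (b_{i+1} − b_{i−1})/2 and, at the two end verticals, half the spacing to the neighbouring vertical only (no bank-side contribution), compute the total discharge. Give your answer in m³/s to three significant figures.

7.04 m³/s

w_1 = (0.88 − 0.00)/2 = 0.44 m; q_1 = 0.38 × 0.56 × 0.44 = 0.09363 m³/s
w_2 = (3.58 − 0.00)/2 = 1.79 m; q_2 = 0.55 × 0.83 × 1.79 = 0.8171 m³/s
w_3 = (5.07 − 0.88)/2 = 2.095 m; q_3 = 0.94 × 2.09 × 2.095 = 4.116 m³/s
w_4 = (7.13 − 3.58)/2 = 1.775 m; q_4 = 0.78 × 1.35 × 1.775 = 1.869 m³/s
w_5 = (7.13 − 5.07)/2 = 1.03 m; q_5 = 0.39 × 0.37 × 1.03 = 0.1486 m³/s
Q = Σ qᵢ = 7.044 m³/s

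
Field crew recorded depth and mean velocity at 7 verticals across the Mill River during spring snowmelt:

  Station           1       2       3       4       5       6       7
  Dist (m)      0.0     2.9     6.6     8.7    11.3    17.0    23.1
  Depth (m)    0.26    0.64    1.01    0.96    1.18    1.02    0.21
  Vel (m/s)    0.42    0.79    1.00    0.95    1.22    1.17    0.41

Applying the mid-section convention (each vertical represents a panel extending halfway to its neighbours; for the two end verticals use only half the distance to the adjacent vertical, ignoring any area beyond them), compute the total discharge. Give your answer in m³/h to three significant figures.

w_1 = (2.9 − 0.0)/2 = 1.45 m; q_1 = 0.42 × 0.26 × 1.45 = 0.1583 m³/s
w_2 = (6.6 − 0.0)/2 = 3.3 m; q_2 = 0.79 × 0.64 × 3.3 = 1.668 m³/s
w_3 = (8.7 − 2.9)/2 = 2.9 m; q_3 = 1.00 × 1.01 × 2.9 = 2.929 m³/s
w_4 = (11.3 − 6.6)/2 = 2.35 m; q_4 = 0.95 × 0.96 × 2.35 = 2.143 m³/s
w_5 = (17.0 − 8.7)/2 = 4.15 m; q_5 = 1.22 × 1.18 × 4.15 = 5.974 m³/s
w_6 = (23.1 − 11.3)/2 = 5.9 m; q_6 = 1.17 × 1.02 × 5.9 = 7.041 m³/s
w_7 = (23.1 − 17.0)/2 = 3.05 m; q_7 = 0.41 × 0.21 × 3.05 = 0.2626 m³/s
Q = Σ qᵢ = 20.18 m³/s
= 20.18 × 3600 = 72640 m³/h

72600 m³/h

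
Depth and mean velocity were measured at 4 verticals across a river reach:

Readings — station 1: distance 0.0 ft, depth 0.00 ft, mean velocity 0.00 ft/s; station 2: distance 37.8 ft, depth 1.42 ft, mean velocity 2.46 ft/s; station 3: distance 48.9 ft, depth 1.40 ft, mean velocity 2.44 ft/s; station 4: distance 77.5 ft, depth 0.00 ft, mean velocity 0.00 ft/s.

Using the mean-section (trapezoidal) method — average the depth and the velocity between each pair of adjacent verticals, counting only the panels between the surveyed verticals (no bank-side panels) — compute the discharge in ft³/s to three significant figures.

Panel 1-2: Δb = 37.8 ft, d̄ = (0.00+1.42)/2 = 0.71, v̄ = (0.00+2.46)/2 = 1.23 → q = 37.8×0.71×1.23 = 33.01 ft³/s
Panel 2-3: Δb = 11.1 ft, d̄ = (1.42+1.40)/2 = 1.41, v̄ = (2.46+2.44)/2 = 2.45 → q = 11.1×1.41×2.45 = 38.34 ft³/s
Panel 3-4: Δb = 28.6 ft, d̄ = (1.40+0.00)/2 = 0.7, v̄ = (2.44+0.00)/2 = 1.22 → q = 28.6×0.7×1.22 = 24.42 ft³/s
Q = Σ q = 95.78 ft³/s

95.8 ft³/s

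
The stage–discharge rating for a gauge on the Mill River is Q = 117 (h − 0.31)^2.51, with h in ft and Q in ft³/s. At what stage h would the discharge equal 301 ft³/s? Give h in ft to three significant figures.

h − h₀ = (Q/C)^(1/b) = (301/117)^(1/2.51) = 1.457 ft
h = 0.31 + 1.457 = 1.767 ft

1.77 ft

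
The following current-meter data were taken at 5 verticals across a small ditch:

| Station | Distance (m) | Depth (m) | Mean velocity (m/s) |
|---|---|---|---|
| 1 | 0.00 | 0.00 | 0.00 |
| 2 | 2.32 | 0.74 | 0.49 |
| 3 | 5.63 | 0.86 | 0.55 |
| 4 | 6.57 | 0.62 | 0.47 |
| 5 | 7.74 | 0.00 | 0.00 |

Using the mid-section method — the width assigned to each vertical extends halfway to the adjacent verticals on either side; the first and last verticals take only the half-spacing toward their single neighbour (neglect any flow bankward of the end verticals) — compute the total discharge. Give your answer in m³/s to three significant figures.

2.33 m³/s

w_2 = (5.63 − 0.00)/2 = 2.815 m; q_2 = 0.49 × 0.74 × 2.815 = 1.021 m³/s
w_3 = (6.57 − 2.32)/2 = 2.125 m; q_3 = 0.55 × 0.86 × 2.125 = 1.005 m³/s
w_4 = (7.74 − 5.63)/2 = 1.055 m; q_4 = 0.47 × 0.62 × 1.055 = 0.3074 m³/s
Stations 1, 5 contribute zero (depth or velocity is 0).
Q = Σ qᵢ = 2.333 m³/s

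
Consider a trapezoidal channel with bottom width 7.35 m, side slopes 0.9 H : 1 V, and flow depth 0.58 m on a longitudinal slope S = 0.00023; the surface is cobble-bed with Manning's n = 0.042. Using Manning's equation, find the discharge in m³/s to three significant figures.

1.06 m³/s

A = (b + z·y)·y = (7.35 + 0.9×0.58)×0.58 = 4.566 m²
P = b + 2y√(1+z²) = 7.35 + 2×0.58×√(1+0.9²) = 8.911 m
R = A/P = 4.566/8.911 = 0.5124 m
Q = (1/n)·A·R^(2/3)·S^(1/2) = (1/0.042) × 4.566 × 0.5124^(2/3) × 0.00023^(1/2) = 1.056 m³/s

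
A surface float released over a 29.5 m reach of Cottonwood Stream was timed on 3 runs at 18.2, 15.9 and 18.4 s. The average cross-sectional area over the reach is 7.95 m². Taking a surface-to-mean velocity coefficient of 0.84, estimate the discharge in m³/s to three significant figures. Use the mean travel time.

t̄ = (18.2 + 15.9 + 18.4) / 3 = 17.5 s
v_surface = L / t̄ = 29.5 / 17.5 = 1.686 m/s
v_mean = 0.84 × 1.686 = 1.416 m/s
Q = A × v_mean = 7.95 × 1.416 = 11.26 m³/s

11.3 m³/s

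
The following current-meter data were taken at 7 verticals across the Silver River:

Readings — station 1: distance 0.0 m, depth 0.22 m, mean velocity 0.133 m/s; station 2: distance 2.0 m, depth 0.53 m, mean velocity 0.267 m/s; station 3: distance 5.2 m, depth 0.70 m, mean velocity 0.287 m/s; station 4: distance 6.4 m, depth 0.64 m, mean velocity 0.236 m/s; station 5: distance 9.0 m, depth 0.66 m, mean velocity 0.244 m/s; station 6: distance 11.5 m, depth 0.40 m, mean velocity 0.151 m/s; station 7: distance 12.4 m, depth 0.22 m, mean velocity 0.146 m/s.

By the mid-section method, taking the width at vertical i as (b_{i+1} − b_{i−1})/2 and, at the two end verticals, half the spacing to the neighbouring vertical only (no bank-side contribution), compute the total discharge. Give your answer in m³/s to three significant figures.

1.65 m³/s

w_1 = (2.0 − 0.0)/2 = 1 m; q_1 = 0.133 × 0.22 × 1 = 0.02926 m³/s
w_2 = (5.2 − 0.0)/2 = 2.6 m; q_2 = 0.267 × 0.53 × 2.6 = 0.3679 m³/s
w_3 = (6.4 − 2.0)/2 = 2.2 m; q_3 = 0.287 × 0.70 × 2.2 = 0.4420 m³/s
w_4 = (9.0 − 5.2)/2 = 1.9 m; q_4 = 0.236 × 0.64 × 1.9 = 0.2870 m³/s
w_5 = (11.5 − 6.4)/2 = 2.55 m; q_5 = 0.244 × 0.66 × 2.55 = 0.4107 m³/s
w_6 = (12.4 − 9.0)/2 = 1.7 m; q_6 = 0.151 × 0.40 × 1.7 = 0.1027 m³/s
w_7 = (12.4 − 11.5)/2 = 0.45 m; q_7 = 0.146 × 0.22 × 0.45 = 0.01445 m³/s
Q = Σ qᵢ = 1.654 m³/s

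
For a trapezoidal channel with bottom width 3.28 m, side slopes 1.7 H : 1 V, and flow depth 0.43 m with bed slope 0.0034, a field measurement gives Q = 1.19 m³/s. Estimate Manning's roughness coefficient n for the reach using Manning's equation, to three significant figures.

0.0417

A = (b + z·y)·y = (3.28 + 1.7×0.43)×0.43 = 1.725 m²
P = b + 2y√(1+z²) = 3.28 + 2×0.43×√(1+1.7²) = 4.976 m
R = A/P = 1.725/4.976 = 0.3466 m
n = (1/Q)·A·R^(2/3)·S^(1/2) = (1/1.19) × 1.725 × 0.4934 × 0.05831 = 0.04170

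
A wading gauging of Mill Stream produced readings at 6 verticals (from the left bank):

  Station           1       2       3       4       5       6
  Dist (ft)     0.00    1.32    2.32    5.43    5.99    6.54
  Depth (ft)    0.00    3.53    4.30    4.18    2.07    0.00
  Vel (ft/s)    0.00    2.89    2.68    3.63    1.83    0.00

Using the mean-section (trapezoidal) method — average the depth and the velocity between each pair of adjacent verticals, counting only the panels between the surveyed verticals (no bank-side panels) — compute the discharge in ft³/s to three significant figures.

Panel 1-2: Δb = 1.32 ft, d̄ = (0.00+3.53)/2 = 1.765, v̄ = (0.00+2.89)/2 = 1.445 → q = 1.32×1.765×1.445 = 3.367 ft³/s
Panel 2-3: Δb = 1 ft, d̄ = (3.53+4.30)/2 = 3.915, v̄ = (2.89+2.68)/2 = 2.785 → q = 1×3.915×2.785 = 10.90 ft³/s
Panel 3-4: Δb = 3.11 ft, d̄ = (4.30+4.18)/2 = 4.24, v̄ = (2.68+3.63)/2 = 3.155 → q = 3.11×4.24×3.155 = 41.60 ft³/s
Panel 4-5: Δb = 0.56 ft, d̄ = (4.18+2.07)/2 = 3.125, v̄ = (3.63+1.83)/2 = 2.73 → q = 0.56×3.125×2.73 = 4.778 ft³/s
Panel 5-6: Δb = 0.55 ft, d̄ = (2.07+0.00)/2 = 1.035, v̄ = (1.83+0.00)/2 = 0.915 → q = 0.55×1.035×0.915 = 0.5209 ft³/s
Q = Σ q = 61.17 ft³/s

61.2 ft³/s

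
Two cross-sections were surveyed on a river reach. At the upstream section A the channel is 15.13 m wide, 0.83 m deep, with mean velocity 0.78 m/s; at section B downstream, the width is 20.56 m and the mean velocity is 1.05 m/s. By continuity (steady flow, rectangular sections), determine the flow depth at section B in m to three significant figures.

Q = A₁V₁ = (15.13×0.83) × 0.78 = 9.795 m³/s
d₂ = Q/(b₂ V₂) = 9.795/(20.56×1.05) = 0.4537 m

0.454 m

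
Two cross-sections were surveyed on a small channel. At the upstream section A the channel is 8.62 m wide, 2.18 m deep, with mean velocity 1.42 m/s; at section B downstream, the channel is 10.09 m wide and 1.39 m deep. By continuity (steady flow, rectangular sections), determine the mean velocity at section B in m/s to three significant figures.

1.90 m/s

Q = A₁V₁ = (8.62×2.18) × 1.42 = 26.68 m³/s
A₂ = 10.09 × 1.39 = 14.03 m²
V₂ = Q/A₂ = 26.68/14.03 = 1.903 m/s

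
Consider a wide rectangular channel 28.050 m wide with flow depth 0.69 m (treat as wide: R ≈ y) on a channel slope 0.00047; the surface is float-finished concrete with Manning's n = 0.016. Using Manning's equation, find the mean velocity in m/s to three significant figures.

1.06 m/s

A = b·y = 28.050 × 0.69 = 19.35 m²
Wide channel: R ≈ y = 0.69 m
Q = (1/n)·A·R^(2/3)·S^(1/2) = (1/0.016) × 19.35 × 0.6900^(2/3) × 0.00047^(1/2) = 20.48 m³/s
V = Q/A = 20.48/19.35 = 1.058 m/s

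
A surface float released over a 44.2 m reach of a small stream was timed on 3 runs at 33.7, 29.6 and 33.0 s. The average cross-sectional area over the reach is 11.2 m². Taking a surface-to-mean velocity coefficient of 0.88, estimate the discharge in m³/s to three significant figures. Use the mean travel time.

t̄ = (33.7 + 29.6 + 33.0) / 3 = 32.1 s
v_surface = L / t̄ = 44.2 / 32.1 = 1.377 m/s
v_mean = 0.88 × 1.377 = 1.212 m/s
Q = A × v_mean = 11.2 × 1.212 = 13.57 m³/s

13.6 m³/s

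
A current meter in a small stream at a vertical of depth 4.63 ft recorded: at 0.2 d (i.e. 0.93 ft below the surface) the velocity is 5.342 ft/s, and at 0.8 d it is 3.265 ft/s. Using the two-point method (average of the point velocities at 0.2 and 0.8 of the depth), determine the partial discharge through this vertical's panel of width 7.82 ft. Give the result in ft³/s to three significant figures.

v̄ = (5.342 + 3.265) / 2 = 4.304 ft/s
q = v̄ × d × w = 4.304 × 4.63 × 7.82 = 155.8 ft³/s

156 ft³/s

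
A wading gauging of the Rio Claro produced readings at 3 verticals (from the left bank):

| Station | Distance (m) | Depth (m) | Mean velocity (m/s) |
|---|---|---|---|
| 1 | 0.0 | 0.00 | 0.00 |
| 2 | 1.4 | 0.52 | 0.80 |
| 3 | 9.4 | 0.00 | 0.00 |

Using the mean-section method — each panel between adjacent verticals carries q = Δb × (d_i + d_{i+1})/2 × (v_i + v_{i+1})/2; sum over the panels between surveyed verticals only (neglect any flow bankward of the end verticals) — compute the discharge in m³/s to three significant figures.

0.978 m³/s

Panel 1-2: Δb = 1.4 m, d̄ = (0.00+0.52)/2 = 0.26, v̄ = (0.00+0.80)/2 = 0.4 → q = 1.4×0.26×0.4 = 0.1456 m³/s
Panel 2-3: Δb = 8 m, d̄ = (0.52+0.00)/2 = 0.26, v̄ = (0.80+0.00)/2 = 0.4 → q = 8×0.26×0.4 = 0.8320 m³/s
Q = Σ q = 0.9776 m³/s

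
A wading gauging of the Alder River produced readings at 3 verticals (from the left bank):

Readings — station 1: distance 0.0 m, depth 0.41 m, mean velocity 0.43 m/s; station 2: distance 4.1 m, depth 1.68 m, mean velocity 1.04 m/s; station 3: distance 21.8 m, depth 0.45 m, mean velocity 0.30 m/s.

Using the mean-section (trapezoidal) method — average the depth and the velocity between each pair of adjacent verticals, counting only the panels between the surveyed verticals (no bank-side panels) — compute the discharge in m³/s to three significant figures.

15.8 m³/s

Panel 1-2: Δb = 4.1 m, d̄ = (0.41+1.68)/2 = 1.045, v̄ = (0.43+1.04)/2 = 0.735 → q = 4.1×1.045×0.735 = 3.149 m³/s
Panel 2-3: Δb = 17.7 m, d̄ = (1.68+0.45)/2 = 1.065, v̄ = (1.04+0.30)/2 = 0.67 → q = 17.7×1.065×0.67 = 12.63 m³/s
Q = Σ q = 15.78 m³/s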